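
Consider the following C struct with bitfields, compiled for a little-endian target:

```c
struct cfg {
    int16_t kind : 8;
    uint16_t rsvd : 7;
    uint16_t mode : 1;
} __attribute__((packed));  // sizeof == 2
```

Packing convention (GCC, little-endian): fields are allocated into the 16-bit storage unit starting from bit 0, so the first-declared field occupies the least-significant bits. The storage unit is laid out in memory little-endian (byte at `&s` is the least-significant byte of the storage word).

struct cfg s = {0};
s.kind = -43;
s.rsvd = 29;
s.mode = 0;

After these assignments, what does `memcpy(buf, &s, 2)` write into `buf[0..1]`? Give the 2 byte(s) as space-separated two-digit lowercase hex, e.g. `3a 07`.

d5 1d

[0+:8] kind=-43 & 0xff = 0xd5; word=0x00d5
[8+:7] rsvd=29 & 0x7f = 0x1d; word=0x1dd5
[15+:1] mode=0 & 0x1 = 0x0; word=0x1dd5
word = 0x1dd5 → little-endian bytes:
  [0]=0xd5  [1]=0x1d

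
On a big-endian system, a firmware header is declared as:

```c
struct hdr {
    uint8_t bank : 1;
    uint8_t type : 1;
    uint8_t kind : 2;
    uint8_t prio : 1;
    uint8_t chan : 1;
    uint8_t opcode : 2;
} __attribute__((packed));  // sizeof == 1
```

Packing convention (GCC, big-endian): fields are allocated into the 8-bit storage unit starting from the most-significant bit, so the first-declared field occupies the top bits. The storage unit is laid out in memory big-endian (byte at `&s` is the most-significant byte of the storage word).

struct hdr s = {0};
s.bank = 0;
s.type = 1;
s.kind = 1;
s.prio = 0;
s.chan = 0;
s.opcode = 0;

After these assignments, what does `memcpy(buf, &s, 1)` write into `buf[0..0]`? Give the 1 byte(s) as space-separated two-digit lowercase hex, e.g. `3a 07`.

bank (1b) val=0 bits=0x0 at bit 7: 0x00
type (1b) val=1 bits=0x1 at bit 6: 0x40
kind (2b) val=1 bits=0x1 at bit 4: 0x50
prio (1b) val=0 bits=0x0 at bit 3: 0x50
chan (1b) val=0 bits=0x0 at bit 2: 0x50
opcode (2b) val=0 bits=0x0 at bit 0: 0x50
word = 0x50 → big-endian bytes:
  [0]=0x50

50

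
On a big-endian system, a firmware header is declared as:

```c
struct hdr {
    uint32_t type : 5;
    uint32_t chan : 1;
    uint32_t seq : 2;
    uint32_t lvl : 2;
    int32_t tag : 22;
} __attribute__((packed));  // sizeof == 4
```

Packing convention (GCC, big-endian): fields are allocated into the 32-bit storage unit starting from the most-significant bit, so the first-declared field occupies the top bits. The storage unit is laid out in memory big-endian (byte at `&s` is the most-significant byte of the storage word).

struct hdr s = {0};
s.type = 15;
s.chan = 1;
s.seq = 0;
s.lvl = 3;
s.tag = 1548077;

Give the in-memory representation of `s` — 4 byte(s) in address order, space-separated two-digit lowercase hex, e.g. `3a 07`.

7c d7 9f 2d

[27+:5] type=15 & 0x1f = 0xf; word=0x78000000
[26+:1] chan=1 & 0x1 = 0x1; word=0x7c000000
[24+:2] seq=0 & 0x3 = 0x0; word=0x7c000000
[22+:2] lvl=3 & 0x3 = 0x3; word=0x7cc00000
[0+:22] tag=1548077 & 0x3fffff = 0x179f2d; word=0x7cd79f2d
word = 0x7cd79f2d → big-endian bytes:
  [0]=0x7c  [1]=0xd7  [2]=0x9f  [3]=0x2d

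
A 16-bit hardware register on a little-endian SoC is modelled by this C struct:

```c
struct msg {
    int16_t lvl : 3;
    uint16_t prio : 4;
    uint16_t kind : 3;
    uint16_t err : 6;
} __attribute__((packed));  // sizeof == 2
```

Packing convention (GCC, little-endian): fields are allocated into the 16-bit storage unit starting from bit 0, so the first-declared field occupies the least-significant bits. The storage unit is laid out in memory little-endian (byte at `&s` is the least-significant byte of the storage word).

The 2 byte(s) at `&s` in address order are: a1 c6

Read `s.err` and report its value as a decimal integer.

[0]=0xa1 [1]=0xc6 (little-endian) → word 0xc6a1
lvl [0+:3] = (word>>0) & 0x7 = 1
prio [3+:4] = (word>>3) & 0xf = 4
kind [7+:3] = (word>>7) & 0x7 = 5
err [10+:6] = (word>>10) & 0x3f = 49  ←

49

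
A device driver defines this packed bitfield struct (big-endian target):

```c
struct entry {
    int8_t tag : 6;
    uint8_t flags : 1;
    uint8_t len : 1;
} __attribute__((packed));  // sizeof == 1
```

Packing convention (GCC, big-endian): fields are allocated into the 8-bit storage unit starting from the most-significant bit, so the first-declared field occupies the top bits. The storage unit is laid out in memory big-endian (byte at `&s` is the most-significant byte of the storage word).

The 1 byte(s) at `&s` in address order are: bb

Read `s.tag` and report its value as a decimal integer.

-18

[0]=0xbb (big-endian) → word 0xbb
tag:6 @ bit 2 → (0xbb>>2)&0x3f = 0x2e  ←
flags:1 @ bit 1 → (0xbb>>1)&0x1 = 0x1
len:1 @ bit 0 → (0xbb>>0)&0x1 = 0x1
tag signed 6b, MSB=1: 46 - 64 = -18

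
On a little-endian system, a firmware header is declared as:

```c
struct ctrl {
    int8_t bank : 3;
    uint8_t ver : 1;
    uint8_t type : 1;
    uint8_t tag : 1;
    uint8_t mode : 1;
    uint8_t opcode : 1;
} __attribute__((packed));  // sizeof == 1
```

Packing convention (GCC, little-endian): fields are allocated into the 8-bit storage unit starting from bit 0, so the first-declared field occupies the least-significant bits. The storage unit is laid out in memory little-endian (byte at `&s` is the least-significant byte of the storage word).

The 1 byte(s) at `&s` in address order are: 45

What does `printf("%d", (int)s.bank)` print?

-3

[0]=0x45 (little-endian) → word 0x45
bank:3 @ bit 0 → (0x45>>0)&0x7 = 0x5  ←
ver:1 @ bit 3 → (0x45>>3)&0x1 = 0x0
type:1 @ bit 4 → (0x45>>4)&0x1 = 0x0
tag:1 @ bit 5 → (0x45>>5)&0x1 = 0x0
mode:1 @ bit 6 → (0x45>>6)&0x1 = 0x1
opcode:1 @ bit 7 → (0x45>>7)&0x1 = 0x0
bank signed 3b, MSB=1: 5 - 8 = -3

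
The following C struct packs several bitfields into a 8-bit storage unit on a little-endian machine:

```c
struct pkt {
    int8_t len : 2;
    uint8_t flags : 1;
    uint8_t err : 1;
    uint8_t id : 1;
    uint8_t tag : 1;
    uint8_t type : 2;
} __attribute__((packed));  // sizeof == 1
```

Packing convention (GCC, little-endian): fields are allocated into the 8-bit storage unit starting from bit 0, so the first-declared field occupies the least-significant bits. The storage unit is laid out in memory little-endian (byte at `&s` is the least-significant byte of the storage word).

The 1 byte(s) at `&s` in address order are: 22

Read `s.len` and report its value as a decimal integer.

[0]=0x22 (little-endian) → word 0x22
len:2 @ bit 0 → (0x22>>0)&0x3 = 0x2  ←
flags:1 @ bit 2 → (0x22>>2)&0x1 = 0x0
err:1 @ bit 3 → (0x22>>3)&0x1 = 0x0
id:1 @ bit 4 → (0x22>>4)&0x1 = 0x0
tag:1 @ bit 5 → (0x22>>5)&0x1 = 0x1
type:2 @ bit 6 → (0x22>>6)&0x3 = 0x0
len signed 2b, MSB=1: 2 - 4 = -2

-2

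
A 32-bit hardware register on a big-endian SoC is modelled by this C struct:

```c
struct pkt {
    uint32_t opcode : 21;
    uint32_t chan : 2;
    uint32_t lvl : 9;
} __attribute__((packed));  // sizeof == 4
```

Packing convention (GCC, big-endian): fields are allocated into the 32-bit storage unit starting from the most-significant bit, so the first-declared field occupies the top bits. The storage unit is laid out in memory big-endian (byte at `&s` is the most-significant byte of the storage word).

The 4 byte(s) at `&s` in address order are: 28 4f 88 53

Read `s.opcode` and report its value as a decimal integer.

330225

[0]=0x28 [1]=0x4f [2]=0x88 [3]=0x53 (big-endian) → word 0x284f8853
opcode:21 @ bit 11 → (0x284f8853>>11)&0x1fffff = 0x509f1  ←
chan:2 @ bit 9 → (0x284f8853>>9)&0x3 = 0x0
lvl:9 @ bit 0 → (0x284f8853>>0)&0x1ff = 0x53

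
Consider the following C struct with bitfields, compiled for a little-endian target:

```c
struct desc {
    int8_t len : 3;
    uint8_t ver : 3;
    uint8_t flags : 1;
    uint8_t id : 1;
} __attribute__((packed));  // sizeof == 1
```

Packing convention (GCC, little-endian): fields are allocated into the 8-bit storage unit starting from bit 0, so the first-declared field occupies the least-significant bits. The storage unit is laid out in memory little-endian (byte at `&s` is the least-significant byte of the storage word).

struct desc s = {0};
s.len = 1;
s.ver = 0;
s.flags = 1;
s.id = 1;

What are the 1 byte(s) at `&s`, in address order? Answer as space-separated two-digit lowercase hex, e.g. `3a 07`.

len:3 = 1 → 0x1 << 0 → word 0x01
ver:3 = 0 → 0x0 << 3 → word 0x01
flags:1 = 1 → 0x1 << 6 → word 0x41
id:1 = 1 → 0x1 << 7 → word 0xc1
word = 0xc1 → little-endian bytes:
  [0]=0xc1

c1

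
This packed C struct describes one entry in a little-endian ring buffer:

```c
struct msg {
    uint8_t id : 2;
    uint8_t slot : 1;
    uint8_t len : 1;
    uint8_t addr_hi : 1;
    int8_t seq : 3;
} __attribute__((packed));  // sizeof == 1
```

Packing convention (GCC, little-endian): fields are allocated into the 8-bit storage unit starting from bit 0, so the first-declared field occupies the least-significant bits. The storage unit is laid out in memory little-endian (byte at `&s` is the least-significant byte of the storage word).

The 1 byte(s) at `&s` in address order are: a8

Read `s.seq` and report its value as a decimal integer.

[0]=0xa8 (little-endian) → word 0xa8
id:2 @ bit 0 → (0xa8>>0)&0x3 = 0x0
slot:1 @ bit 2 → (0xa8>>2)&0x1 = 0x0
len:1 @ bit 3 → (0xa8>>3)&0x1 = 0x1
addr_hi:1 @ bit 4 → (0xa8>>4)&0x1 = 0x0
seq:3 @ bit 5 → (0xa8>>5)&0x7 = 0x5  ←
seq signed 3b, MSB=1: 5 - 8 = -3

-3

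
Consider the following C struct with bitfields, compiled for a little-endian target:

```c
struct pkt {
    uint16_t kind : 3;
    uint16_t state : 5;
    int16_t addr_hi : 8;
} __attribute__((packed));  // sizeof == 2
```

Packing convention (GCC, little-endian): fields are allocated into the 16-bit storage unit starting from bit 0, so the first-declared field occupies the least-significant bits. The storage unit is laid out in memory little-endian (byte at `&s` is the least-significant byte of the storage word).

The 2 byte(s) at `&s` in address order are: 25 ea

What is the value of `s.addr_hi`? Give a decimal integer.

[0]=0x25 [1]=0xea (little-endian) → word 0xea25
kind [0+:3] = (word>>0) & 0x7 = 5
state [3+:5] = (word>>3) & 0x1f = 4
addr_hi [8+:8] = (word>>8) & 0xff = 234  ←
addr_hi signed 8b, MSB=1: 234 - 256 = -22

-22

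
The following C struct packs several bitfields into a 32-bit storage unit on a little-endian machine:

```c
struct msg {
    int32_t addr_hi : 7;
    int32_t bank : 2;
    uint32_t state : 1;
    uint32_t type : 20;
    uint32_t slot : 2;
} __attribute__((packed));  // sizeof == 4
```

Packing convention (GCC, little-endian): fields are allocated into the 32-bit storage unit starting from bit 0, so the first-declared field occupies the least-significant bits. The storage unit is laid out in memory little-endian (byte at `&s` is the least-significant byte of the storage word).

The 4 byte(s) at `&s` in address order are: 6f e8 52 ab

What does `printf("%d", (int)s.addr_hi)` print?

-17

[0]=0x6f [1]=0xe8 [2]=0x52 [3]=0xab (little-endian) → word 0xab52e86f
addr_hi:7 @ bit 0 → (0xab52e86f>>0)&0x7f = 0x6f  ←
bank:2 @ bit 7 → (0xab52e86f>>7)&0x3 = 0x0
state:1 @ bit 9 → (0xab52e86f>>9)&0x1 = 0x0
type:20 @ bit 10 → (0xab52e86f>>10)&0xfffff = 0xad4ba
slot:2 @ bit 30 → (0xab52e86f>>30)&0x3 = 0x2
addr_hi signed 7b, MSB=1: 111 - 128 = -17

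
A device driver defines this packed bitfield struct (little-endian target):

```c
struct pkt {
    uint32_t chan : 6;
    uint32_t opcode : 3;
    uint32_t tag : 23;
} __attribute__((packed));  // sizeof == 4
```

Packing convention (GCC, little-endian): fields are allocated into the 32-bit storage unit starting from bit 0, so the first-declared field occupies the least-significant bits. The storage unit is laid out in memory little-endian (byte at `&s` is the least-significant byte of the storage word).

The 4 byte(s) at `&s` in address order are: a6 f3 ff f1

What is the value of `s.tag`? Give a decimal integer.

7929849

[0]=0xa6 [1]=0xf3 [2]=0xff [3]=0xf1 (little-endian) → word 0xf1fff3a6
chan:6 @ bit 0 → (0xf1fff3a6>>0)&0x3f = 0x26
opcode:3 @ bit 6 → (0xf1fff3a6>>6)&0x7 = 0x6
tag:23 @ bit 9 → (0xf1fff3a6>>9)&0x7fffff = 0x78fff9  ←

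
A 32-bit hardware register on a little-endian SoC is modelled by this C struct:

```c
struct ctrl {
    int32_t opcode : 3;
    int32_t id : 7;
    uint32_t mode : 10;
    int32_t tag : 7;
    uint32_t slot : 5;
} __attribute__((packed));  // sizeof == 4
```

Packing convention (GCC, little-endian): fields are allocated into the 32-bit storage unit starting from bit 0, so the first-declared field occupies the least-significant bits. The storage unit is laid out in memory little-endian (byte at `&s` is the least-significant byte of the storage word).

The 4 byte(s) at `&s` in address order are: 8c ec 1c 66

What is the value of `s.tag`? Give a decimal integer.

[0]=0x8c [1]=0xec [2]=0x1c [3]=0x66 (little-endian) → word 0x661cec8c
opcode:3 @ bit 0 → (0x661cec8c>>0)&0x7 = 0x4
id:7 @ bit 3 → (0x661cec8c>>3)&0x7f = 0x11
mode:10 @ bit 10 → (0x661cec8c>>10)&0x3ff = 0x33b
tag:7 @ bit 20 → (0x661cec8c>>20)&0x7f = 0x61  ←
slot:5 @ bit 27 → (0x661cec8c>>27)&0x1f = 0xc
tag signed 7b, MSB=1: 97 - 128 = -31

-31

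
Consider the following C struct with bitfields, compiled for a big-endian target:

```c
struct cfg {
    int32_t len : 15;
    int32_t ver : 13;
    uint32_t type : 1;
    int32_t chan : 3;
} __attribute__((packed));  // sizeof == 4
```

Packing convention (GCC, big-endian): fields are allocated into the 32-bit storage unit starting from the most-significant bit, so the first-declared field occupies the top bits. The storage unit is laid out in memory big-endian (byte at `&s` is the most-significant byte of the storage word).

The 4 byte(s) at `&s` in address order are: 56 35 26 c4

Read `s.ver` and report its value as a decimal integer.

-3476

[0]=0x56 [1]=0x35 [2]=0x26 [3]=0xc4 (big-endian) → word 0x563526c4
len [17+:15] = (word>>17) & 0x7fff = 11034
ver [4+:13] = (word>>4) & 0x1fff = 4716  ←
type [3+:1] = (word>>3) & 0x1 = 0
chan [0+:3] = (word>>0) & 0x7 = 4
ver signed 13b, MSB=1: 4716 - 8192 = -3476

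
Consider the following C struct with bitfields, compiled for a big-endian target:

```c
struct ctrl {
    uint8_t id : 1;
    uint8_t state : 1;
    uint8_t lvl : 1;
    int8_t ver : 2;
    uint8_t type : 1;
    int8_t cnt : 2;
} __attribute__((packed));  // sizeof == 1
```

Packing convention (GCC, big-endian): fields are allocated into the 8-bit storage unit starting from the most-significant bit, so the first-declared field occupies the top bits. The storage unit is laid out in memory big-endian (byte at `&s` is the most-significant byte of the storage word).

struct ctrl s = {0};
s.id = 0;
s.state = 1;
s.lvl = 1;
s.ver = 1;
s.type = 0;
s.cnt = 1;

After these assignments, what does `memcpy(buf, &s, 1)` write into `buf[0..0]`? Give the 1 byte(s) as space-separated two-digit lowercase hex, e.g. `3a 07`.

id:1 = 0 → 0x0 << 7 → word 0x00
state:1 = 1 → 0x1 << 6 → word 0x40
lvl:1 = 1 → 0x1 << 5 → word 0x60
ver:2 = 1 → 0x1 << 3 → word 0x68
type:1 = 0 → 0x0 << 2 → word 0x68
cnt:2 = 1 → 0x1 << 0 → word 0x69
word = 0x69 → big-endian bytes:
  [0]=0x69

69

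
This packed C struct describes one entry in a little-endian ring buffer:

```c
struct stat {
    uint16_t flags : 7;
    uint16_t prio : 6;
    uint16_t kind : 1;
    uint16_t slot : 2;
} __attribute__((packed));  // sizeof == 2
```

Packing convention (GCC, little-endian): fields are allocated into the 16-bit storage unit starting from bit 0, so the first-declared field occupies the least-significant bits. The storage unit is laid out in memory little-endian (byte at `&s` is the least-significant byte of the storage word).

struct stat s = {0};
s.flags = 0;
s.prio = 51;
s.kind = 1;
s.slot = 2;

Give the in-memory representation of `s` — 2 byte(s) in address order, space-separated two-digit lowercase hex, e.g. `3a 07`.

[0+:7] flags=0 & 0x7f = 0x0; word=0x0000
[7+:6] prio=51 & 0x3f = 0x33; word=0x1980
[13+:1] kind=1 & 0x1 = 0x1; word=0x3980
[14+:2] slot=2 & 0x3 = 0x2; word=0xb980
word = 0xb980 → little-endian bytes:
  [0]=0x80  [1]=0xb9

80 b9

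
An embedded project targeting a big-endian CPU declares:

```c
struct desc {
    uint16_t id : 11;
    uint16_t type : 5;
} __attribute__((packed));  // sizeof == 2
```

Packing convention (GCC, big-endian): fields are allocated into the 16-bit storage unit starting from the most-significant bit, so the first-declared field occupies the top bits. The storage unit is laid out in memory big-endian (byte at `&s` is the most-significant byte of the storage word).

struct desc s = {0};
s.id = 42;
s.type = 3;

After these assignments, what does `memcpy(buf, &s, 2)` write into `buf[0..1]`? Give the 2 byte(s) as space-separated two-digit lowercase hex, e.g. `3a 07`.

05 43

id (11b) val=42 bits=0x2a at bit 5: 0x0540
type (5b) val=3 bits=0x3 at bit 0: 0x0543
word = 0x0543 → big-endian bytes:
  [0]=0x05  [1]=0x43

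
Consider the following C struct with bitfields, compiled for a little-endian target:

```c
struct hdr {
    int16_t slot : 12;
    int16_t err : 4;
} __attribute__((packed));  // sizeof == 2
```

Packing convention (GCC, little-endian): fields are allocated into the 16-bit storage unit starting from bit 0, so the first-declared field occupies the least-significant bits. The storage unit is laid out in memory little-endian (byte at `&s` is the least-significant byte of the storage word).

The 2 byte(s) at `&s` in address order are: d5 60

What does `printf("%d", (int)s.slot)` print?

[0]=0xd5 [1]=0x60 (little-endian) → word 0x60d5
slot [0+:12] = (word>>0) & 0xfff = 213  ←
err [12+:4] = (word>>12) & 0xf = 6
slot signed 12b, MSB=0: value = 213

213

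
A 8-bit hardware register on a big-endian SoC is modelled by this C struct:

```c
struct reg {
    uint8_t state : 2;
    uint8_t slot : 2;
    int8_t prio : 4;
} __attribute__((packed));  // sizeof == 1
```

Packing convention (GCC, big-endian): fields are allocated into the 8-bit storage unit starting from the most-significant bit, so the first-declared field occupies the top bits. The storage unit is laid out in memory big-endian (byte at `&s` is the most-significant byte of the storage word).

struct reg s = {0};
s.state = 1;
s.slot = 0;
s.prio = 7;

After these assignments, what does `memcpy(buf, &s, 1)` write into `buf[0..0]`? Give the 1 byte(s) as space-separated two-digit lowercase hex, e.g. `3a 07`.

[6+:2] state=1 & 0x3 = 0x1; word=0x40
[4+:2] slot=0 & 0x3 = 0x0; word=0x40
[0+:4] prio=7 & 0xf = 0x7; word=0x47
word = 0x47 → big-endian bytes:
  [0]=0x47

47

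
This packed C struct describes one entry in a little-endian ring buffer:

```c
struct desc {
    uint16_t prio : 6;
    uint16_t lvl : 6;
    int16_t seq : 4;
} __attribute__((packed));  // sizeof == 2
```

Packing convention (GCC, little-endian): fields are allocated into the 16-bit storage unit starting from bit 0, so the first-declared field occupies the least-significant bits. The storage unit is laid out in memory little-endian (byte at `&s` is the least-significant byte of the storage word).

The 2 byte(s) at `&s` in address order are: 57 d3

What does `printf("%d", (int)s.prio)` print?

23

[0]=0x57 [1]=0xd3 (little-endian) → word 0xd357
prio:6 @ bit 0 → (0xd357>>0)&0x3f = 0x17  ←
lvl:6 @ bit 6 → (0xd357>>6)&0x3f = 0xd
seq:4 @ bit 12 → (0xd357>>12)&0xf = 0xd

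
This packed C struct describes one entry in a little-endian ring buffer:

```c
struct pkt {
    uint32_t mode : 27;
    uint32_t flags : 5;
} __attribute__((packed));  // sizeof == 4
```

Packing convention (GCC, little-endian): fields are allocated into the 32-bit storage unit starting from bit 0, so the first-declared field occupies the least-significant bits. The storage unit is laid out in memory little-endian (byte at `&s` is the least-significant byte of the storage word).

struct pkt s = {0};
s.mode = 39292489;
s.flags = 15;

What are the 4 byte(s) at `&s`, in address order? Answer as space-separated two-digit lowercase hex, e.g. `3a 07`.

mode:27 = 39292489 → 0x2578e49 << 0 → word 0x02578e49
flags:5 = 15 → 0xf << 27 → word 0x7a578e49
word = 0x7a578e49 → little-endian bytes:
  [0]=0x49  [1]=0x8e  [2]=0x57  [3]=0x7a

49 8e 57 7a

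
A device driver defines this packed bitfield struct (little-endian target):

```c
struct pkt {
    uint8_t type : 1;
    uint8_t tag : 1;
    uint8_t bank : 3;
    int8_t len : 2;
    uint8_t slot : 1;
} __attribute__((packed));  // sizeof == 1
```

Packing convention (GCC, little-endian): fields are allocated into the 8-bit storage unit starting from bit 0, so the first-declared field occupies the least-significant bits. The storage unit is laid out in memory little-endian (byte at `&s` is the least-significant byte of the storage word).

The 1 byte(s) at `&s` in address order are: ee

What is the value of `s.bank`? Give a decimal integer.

[0]=0xee (little-endian) → word 0xee
type:1 @ bit 0 → (0xee>>0)&0x1 = 0x0
tag:1 @ bit 1 → (0xee>>1)&0x1 = 0x1
bank:3 @ bit 2 → (0xee>>2)&0x7 = 0x3  ←
len:2 @ bit 5 → (0xee>>5)&0x3 = 0x3
slot:1 @ bit 7 → (0xee>>7)&0x1 = 0x1

3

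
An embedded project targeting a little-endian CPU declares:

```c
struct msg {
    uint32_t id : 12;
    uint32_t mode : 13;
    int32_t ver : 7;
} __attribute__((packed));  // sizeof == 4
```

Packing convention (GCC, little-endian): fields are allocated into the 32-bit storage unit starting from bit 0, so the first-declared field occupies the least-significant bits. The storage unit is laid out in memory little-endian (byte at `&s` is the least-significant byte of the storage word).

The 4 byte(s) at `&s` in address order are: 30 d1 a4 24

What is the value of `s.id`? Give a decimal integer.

[0]=0x30 [1]=0xd1 [2]=0xa4 [3]=0x24 (little-endian) → word 0x24a4d130
id:12 @ bit 0 → (0x24a4d130>>0)&0xfff = 0x130  ←
mode:13 @ bit 12 → (0x24a4d130>>12)&0x1fff = 0xa4d
ver:7 @ bit 25 → (0x24a4d130>>25)&0x7f = 0x12

304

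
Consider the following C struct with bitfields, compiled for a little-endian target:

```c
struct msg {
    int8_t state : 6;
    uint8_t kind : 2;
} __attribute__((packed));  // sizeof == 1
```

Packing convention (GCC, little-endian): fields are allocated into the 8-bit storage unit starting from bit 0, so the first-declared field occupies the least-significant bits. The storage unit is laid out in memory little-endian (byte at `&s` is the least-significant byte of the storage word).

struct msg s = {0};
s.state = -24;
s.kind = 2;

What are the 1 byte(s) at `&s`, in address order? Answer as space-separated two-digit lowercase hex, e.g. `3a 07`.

a8

[0+:6] state=-24 & 0x3f = 0x28; word=0x28
[6+:2] kind=2 & 0x3 = 0x2; word=0xa8
word = 0xa8 → little-endian bytes:
  [0]=0xa8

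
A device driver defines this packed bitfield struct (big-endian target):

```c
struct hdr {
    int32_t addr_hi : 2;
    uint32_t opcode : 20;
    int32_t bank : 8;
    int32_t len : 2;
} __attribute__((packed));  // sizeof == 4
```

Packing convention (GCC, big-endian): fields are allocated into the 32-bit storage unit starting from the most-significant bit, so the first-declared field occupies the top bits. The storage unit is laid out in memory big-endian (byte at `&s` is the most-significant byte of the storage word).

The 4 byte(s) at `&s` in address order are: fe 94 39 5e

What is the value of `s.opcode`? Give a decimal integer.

[0]=0xfe [1]=0x94 [2]=0x39 [3]=0x5e (big-endian) → word 0xfe94395e
addr_hi:2 @ bit 30 → (0xfe94395e>>30)&0x3 = 0x3
opcode:20 @ bit 10 → (0xfe94395e>>10)&0xfffff = 0xfa50e  ←
bank:8 @ bit 2 → (0xfe94395e>>2)&0xff = 0x57
len:2 @ bit 0 → (0xfe94395e>>0)&0x3 = 0x2

1025294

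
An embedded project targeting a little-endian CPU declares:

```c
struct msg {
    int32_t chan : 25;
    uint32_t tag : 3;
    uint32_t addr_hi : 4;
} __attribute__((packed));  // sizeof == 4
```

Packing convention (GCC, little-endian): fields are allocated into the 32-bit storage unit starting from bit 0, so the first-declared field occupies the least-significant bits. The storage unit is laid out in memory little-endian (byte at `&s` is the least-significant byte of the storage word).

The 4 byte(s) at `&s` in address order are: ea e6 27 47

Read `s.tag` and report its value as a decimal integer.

[0]=0xea [1]=0xe6 [2]=0x27 [3]=0x47 (little-endian) → word 0x4727e6ea
chan:25 @ bit 0 → (0x4727e6ea>>0)&0x1ffffff = 0x127e6ea
tag:3 @ bit 25 → (0x4727e6ea>>25)&0x7 = 0x3  ←
addr_hi:4 @ bit 28 → (0x4727e6ea>>28)&0xf = 0x4

3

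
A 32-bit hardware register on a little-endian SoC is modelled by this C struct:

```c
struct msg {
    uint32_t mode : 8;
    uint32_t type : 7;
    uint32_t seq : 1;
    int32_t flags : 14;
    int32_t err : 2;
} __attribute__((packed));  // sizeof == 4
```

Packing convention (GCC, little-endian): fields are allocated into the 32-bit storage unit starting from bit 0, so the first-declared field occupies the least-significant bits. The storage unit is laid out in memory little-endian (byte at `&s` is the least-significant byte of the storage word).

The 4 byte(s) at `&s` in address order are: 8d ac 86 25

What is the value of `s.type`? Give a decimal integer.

[0]=0x8d [1]=0xac [2]=0x86 [3]=0x25 (little-endian) → word 0x2586ac8d
mode:8 @ bit 0 → (0x2586ac8d>>0)&0xff = 0x8d
type:7 @ bit 8 → (0x2586ac8d>>8)&0x7f = 0x2c  ←
seq:1 @ bit 15 → (0x2586ac8d>>15)&0x1 = 0x1
flags:14 @ bit 16 → (0x2586ac8d>>16)&0x3fff = 0x2586
err:2 @ bit 30 → (0x2586ac8d>>30)&0x3 = 0x0

44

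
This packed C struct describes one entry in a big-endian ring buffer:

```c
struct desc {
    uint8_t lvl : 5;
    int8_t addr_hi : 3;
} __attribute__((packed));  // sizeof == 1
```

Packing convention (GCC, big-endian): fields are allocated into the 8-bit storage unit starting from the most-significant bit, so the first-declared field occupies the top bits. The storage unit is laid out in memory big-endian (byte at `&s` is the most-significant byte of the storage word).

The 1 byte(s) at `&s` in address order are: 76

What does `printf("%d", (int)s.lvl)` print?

[0]=0x76 (big-endian) → word 0x76
lvl:5 @ bit 3 → (0x76>>3)&0x1f = 0xe  ←
addr_hi:3 @ bit 0 → (0x76>>0)&0x7 = 0x6

14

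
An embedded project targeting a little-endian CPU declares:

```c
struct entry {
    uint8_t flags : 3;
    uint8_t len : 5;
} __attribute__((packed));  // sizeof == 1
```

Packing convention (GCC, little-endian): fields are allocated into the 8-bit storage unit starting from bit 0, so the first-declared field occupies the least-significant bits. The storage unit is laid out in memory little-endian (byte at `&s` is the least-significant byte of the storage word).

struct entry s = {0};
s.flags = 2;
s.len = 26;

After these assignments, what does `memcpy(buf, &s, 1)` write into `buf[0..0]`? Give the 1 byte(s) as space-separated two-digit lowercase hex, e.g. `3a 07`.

d2

flags:3 = 2 → 0x2 << 0 → word 0x02
len:5 = 26 → 0x1a << 3 → word 0xd2
word = 0xd2 → little-endian bytes:
  [0]=0xd2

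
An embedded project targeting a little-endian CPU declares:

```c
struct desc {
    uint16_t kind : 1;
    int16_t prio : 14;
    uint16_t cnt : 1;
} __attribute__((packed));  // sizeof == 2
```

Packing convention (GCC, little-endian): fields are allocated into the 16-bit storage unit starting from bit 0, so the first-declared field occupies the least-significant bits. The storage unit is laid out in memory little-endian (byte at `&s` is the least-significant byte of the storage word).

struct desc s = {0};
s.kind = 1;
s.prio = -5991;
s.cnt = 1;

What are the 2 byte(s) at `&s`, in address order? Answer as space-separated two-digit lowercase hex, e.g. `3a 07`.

33 d1

kind:1 = 1 → 0x1 << 0 → word 0x0001
prio:14 = -5991 → 0x2899 << 1 → word 0x5133
cnt:1 = 1 → 0x1 << 15 → word 0xd133
word = 0xd133 → little-endian bytes:
  [0]=0x33  [1]=0xd1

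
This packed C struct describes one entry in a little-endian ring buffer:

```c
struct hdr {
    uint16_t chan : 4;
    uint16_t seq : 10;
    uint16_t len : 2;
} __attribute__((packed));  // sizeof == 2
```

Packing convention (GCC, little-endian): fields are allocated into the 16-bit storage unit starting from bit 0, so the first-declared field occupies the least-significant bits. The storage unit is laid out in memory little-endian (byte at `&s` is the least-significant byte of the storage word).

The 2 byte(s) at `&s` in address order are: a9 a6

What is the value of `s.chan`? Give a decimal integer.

[0]=0xa9 [1]=0xa6 (little-endian) → word 0xa6a9
chan:4 @ bit 0 → (0xa6a9>>0)&0xf = 0x9  ←
seq:10 @ bit 4 → (0xa6a9>>4)&0x3ff = 0x26a
len:2 @ bit 14 → (0xa6a9>>14)&0x3 = 0x2

9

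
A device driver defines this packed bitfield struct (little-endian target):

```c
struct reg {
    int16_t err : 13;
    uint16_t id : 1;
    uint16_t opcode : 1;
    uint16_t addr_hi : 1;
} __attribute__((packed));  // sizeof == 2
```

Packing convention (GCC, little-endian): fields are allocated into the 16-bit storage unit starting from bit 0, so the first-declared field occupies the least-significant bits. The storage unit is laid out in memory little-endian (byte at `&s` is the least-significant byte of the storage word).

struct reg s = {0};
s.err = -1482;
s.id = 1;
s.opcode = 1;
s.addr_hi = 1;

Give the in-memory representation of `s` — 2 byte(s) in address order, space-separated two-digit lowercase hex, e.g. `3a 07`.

36 fa

err:13 = -1482 → 0x1a36 << 0 → word 0x1a36
id:1 = 1 → 0x1 << 13 → word 0x3a36
opcode:1 = 1 → 0x1 << 14 → word 0x7a36
addr_hi:1 = 1 → 0x1 << 15 → word 0xfa36
word = 0xfa36 → little-endian bytes:
  [0]=0x36  [1]=0xfa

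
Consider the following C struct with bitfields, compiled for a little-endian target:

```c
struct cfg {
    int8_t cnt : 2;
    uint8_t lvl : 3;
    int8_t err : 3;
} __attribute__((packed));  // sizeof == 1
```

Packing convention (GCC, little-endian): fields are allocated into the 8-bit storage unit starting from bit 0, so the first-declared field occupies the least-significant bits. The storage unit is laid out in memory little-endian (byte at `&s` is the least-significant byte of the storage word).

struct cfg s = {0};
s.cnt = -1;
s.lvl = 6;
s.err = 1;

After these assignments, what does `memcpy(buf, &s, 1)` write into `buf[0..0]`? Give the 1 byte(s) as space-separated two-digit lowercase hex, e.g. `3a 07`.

[0+:2] cnt=-1 & 0x3 = 0x3; word=0x03
[2+:3] lvl=6 & 0x7 = 0x6; word=0x1b
[5+:3] err=1 & 0x7 = 0x1; word=0x3b
word = 0x3b → little-endian bytes:
  [0]=0x3b

3b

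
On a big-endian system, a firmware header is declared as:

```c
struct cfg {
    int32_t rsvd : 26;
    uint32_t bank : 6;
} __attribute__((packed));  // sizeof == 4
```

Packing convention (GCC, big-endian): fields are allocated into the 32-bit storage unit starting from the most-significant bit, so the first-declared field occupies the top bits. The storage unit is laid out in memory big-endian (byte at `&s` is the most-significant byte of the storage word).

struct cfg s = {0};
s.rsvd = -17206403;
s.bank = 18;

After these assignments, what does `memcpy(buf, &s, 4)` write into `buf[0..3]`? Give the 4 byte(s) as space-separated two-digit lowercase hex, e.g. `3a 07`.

rsvd (26b) val=-17206403 bits=0x2f9737d at bit 6: 0xbe5cdf40
bank (6b) val=18 bits=0x12 at bit 0: 0xbe5cdf52
word = 0xbe5cdf52 → big-endian bytes:
  [0]=0xbe  [1]=0x5c  [2]=0xdf  [3]=0x52

be 5c df 52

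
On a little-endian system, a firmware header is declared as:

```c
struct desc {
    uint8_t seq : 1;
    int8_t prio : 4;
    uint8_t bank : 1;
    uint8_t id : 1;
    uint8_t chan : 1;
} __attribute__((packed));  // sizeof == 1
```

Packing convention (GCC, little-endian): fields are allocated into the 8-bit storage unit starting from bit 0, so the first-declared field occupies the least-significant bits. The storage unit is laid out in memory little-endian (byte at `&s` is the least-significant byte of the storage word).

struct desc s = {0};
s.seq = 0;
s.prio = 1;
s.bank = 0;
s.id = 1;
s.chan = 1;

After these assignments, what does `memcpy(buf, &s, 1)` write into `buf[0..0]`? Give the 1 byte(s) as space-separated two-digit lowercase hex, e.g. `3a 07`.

c2

seq:1 = 0 → 0x0 << 0 → word 0x00
prio:4 = 1 → 0x1 << 1 → word 0x02
bank:1 = 0 → 0x0 << 5 → word 0x02
id:1 = 1 → 0x1 << 6 → word 0x42
chan:1 = 1 → 0x1 << 7 → word 0xc2
word = 0xc2 → little-endian bytes:
  [0]=0xc2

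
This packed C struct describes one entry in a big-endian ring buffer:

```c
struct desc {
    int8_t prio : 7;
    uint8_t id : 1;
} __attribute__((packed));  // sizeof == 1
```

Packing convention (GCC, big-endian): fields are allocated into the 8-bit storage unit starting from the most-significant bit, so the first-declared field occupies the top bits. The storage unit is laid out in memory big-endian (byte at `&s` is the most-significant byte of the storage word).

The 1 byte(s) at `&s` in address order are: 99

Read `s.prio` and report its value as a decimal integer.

[0]=0x99 (big-endian) → word 0x99
prio:7 @ bit 1 → (0x99>>1)&0x7f = 0x4c  ←
id:1 @ bit 0 → (0x99>>0)&0x1 = 0x1
prio signed 7b, MSB=1: 76 - 128 = -52

-52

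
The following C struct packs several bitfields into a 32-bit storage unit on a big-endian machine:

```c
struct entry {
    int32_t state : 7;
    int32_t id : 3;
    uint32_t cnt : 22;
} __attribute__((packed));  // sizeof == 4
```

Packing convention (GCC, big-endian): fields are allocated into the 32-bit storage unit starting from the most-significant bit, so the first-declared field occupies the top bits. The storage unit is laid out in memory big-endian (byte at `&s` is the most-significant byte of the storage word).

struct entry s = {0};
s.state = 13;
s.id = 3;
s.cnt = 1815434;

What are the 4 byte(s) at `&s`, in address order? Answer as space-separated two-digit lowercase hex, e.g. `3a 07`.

1a db b3 8a

[25+:7] state=13 & 0x7f = 0xd; word=0x1a000000
[22+:3] id=3 & 0x7 = 0x3; word=0x1ac00000
[0+:22] cnt=1815434 & 0x3fffff = 0x1bb38a; word=0x1adbb38a
word = 0x1adbb38a → big-endian bytes:
  [0]=0x1a  [1]=0xdb  [2]=0xb3  [3]=0x8a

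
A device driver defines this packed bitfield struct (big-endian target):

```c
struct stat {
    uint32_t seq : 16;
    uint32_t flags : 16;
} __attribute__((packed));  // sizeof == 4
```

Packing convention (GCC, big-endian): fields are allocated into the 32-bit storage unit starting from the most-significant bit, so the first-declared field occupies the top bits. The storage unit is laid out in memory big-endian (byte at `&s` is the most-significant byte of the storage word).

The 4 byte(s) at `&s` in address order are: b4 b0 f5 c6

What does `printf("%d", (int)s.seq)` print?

[0]=0xb4 [1]=0xb0 [2]=0xf5 [3]=0xc6 (big-endian) → word 0xb4b0f5c6
seq [16+:16] = (word>>16) & 0xffff = 46256  ←
flags [0+:16] = (word>>0) & 0xffff = 62918

46256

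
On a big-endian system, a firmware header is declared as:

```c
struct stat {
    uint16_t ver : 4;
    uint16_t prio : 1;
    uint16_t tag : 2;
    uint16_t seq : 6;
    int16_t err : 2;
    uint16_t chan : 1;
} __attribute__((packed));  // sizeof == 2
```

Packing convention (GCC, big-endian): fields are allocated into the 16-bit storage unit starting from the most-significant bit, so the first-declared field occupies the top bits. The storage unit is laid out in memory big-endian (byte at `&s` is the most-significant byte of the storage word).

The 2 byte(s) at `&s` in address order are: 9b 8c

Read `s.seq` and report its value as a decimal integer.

[0]=0x9b [1]=0x8c (big-endian) → word 0x9b8c
ver [12+:4] = (word>>12) & 0xf = 9
prio [11+:1] = (word>>11) & 0x1 = 1
tag [9+:2] = (word>>9) & 0x3 = 1
seq [3+:6] = (word>>3) & 0x3f = 49  ←
err [1+:2] = (word>>1) & 0x3 = 2
chan [0+:1] = (word>>0) & 0x1 = 0

49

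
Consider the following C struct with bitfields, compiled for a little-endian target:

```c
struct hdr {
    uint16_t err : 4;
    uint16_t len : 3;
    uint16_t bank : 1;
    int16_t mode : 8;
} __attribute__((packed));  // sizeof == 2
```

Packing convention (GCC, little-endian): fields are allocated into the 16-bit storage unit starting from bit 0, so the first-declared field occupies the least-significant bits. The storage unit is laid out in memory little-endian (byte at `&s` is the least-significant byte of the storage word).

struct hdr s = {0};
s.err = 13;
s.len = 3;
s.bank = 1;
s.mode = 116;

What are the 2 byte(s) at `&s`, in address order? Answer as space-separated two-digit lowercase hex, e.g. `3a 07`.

[0+:4] err=13 & 0xf = 0xd; word=0x000d
[4+:3] len=3 & 0x7 = 0x3; word=0x003d
[7+:1] bank=1 & 0x1 = 0x1; word=0x00bd
[8+:8] mode=116 & 0xff = 0x74; word=0x74bd
word = 0x74bd → little-endian bytes:
  [0]=0xbd  [1]=0x74

bd 74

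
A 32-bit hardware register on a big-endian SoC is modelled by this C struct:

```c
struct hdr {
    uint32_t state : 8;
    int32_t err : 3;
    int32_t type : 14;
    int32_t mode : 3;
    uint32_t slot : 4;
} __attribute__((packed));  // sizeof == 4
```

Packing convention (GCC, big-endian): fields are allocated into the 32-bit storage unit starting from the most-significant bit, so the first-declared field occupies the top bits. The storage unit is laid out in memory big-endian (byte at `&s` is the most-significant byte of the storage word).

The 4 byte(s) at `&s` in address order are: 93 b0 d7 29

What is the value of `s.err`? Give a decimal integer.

-3

[0]=0x93 [1]=0xb0 [2]=0xd7 [3]=0x29 (big-endian) → word 0x93b0d729
state:8 @ bit 24 → (0x93b0d729>>24)&0xff = 0x93
err:3 @ bit 21 → (0x93b0d729>>21)&0x7 = 0x5  ←
type:14 @ bit 7 → (0x93b0d729>>7)&0x3fff = 0x21ae
mode:3 @ bit 4 → (0x93b0d729>>4)&0x7 = 0x2
slot:4 @ bit 0 → (0x93b0d729>>0)&0xf = 0x9
err signed 3b, MSB=1: 5 - 8 = -3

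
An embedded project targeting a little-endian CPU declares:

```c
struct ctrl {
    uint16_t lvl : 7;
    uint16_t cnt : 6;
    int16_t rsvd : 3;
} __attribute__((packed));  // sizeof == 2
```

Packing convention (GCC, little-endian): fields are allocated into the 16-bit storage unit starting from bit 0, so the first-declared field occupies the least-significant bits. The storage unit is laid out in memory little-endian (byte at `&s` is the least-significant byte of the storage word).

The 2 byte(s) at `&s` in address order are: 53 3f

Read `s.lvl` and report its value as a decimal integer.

83

[0]=0x53 [1]=0x3f (little-endian) → word 0x3f53
lvl [0+:7] = (word>>0) & 0x7f = 83  ←
cnt [7+:6] = (word>>7) & 0x3f = 62
rsvd [13+:3] = (word>>13) & 0x7 = 1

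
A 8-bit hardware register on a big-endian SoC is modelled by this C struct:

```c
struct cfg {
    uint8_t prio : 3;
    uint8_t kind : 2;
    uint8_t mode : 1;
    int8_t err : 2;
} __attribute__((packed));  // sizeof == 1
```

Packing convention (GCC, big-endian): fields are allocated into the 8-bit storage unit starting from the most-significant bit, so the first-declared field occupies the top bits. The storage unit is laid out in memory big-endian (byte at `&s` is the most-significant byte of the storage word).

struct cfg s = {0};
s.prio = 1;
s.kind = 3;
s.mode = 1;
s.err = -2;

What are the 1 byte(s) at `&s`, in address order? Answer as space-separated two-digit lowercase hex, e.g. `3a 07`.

3e

prio:3 = 1 → 0x1 << 5 → word 0x20
kind:2 = 3 → 0x3 << 3 → word 0x38
mode:1 = 1 → 0x1 << 2 → word 0x3c
err:2 = -2 → 0x2 << 0 → word 0x3e
word = 0x3e → big-endian bytes:
  [0]=0x3e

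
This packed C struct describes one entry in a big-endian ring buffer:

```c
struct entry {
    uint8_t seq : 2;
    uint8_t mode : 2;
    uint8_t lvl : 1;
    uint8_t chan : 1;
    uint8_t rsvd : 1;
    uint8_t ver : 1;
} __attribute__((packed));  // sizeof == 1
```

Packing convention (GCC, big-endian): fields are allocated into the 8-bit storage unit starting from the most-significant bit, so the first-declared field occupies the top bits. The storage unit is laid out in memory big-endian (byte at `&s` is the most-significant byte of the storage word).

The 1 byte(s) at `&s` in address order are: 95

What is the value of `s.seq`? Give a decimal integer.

2

[0]=0x95 (big-endian) → word 0x95
seq [6+:2] = (word>>6) & 0x3 = 2  ←
mode [4+:2] = (word>>4) & 0x3 = 1
lvl [3+:1] = (word>>3) & 0x1 = 0
chan [2+:1] = (word>>2) & 0x1 = 1
rsvd [1+:1] = (word>>1) & 0x1 = 0
ver [0+:1] = (word>>0) & 0x1 = 1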